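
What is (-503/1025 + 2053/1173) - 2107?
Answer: -2531784469/1202325 ≈ -2105.7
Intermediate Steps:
(-503/1025 + 2053/1173) - 2107 = 1514306/1202325 - 2107 = -2531784469/1202325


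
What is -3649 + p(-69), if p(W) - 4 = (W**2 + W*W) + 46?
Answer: 5923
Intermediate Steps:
p(W) = 50 + 2*W**2 (p(W) = 4 + ((W**2 + W*W) + 46) = 4 + ((W**2 + W**2) + 46) = 4 + (2*W**2 + 46) = 4 + (46 + 2*W**2) = 50 + 2*W**2)
-3649 + p(-69) = -3649 + (50 + 2*(-69)**2) = -3649 + (50 + 2*4761) = -3649 + (50 + 9522) = -3649 + 9572 = 5923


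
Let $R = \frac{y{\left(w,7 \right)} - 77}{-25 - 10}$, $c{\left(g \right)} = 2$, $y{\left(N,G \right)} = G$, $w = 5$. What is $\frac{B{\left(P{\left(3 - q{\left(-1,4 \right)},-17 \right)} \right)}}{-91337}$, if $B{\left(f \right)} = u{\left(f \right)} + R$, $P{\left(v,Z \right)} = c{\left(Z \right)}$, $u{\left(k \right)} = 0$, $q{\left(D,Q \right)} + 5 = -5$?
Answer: $- \frac{2}{91337} \approx -2.1897 \cdot 10^{-5}$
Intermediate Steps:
$q{\left(D,Q \right)} = -10$ ($q{\left(D,Q \right)} = -5 - 5 = -10$)
$R = 2$ ($R = \frac{7 - 77}{-25 - 10} = - \frac{70}{-35} = \left(-70\right) \left(- \frac{1}{35}\right) = 2$)
$P{\left(v,Z \right)} = 2$
$B{\left(f \right)} = 2$ ($B{\left(f \right)} = 0 + 2 = 2$)
$\frac{B{\left(P{\left(3 - q{\left(-1,4 \right)},-17 \right)} \right)}}{-91337} = \frac{2}{-91337} = 2 \left(- \frac{1}{91337}\right) = - \frac{2}{91337}$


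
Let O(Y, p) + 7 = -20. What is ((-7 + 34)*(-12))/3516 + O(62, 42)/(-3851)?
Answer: -96066/1128343 ≈ -0.085139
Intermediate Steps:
O(Y, p) = -27 (O(Y, p) = -7 - 20 = -27)
((-7 + 34)*(-12))/3516 + O(62, 42)/(-3851) = ((-7 + 34)*(-12))/3516 - 27/(-3851) = (27*(-12))*(1/3516) - 27*(-1/3851) = -324*1/3516 + 27/3851 = -27/293 + 27/3851 = -96066/1128343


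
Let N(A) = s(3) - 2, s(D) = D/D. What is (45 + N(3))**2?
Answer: 1936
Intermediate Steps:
s(D) = 1
N(A) = -1 (N(A) = 1 - 2 = -1)
(45 + N(3))**2 = (45 - 1)**2 = 44**2 = 1936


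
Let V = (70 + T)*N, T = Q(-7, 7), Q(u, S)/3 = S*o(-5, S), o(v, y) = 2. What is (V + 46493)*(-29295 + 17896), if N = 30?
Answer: -568274347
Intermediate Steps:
Q(u, S) = 6*S (Q(u, S) = 3*(S*2) = 3*(2*S) = 6*S)
T = 42 (T = 6*7 = 42)
V = 3360 (V = (70 + 42)*30 = 112*30 = 3360)
(V + 46493)*(-29295 + 17896) = (3360 + 46493)*(-29295 + 17896) = 49853*(-11399) = -568274347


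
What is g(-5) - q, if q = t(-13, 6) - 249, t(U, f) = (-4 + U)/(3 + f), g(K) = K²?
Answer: 2483/9 ≈ 275.89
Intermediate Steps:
t(U, f) = (-4 + U)/(3 + f)
q = -2258/9 (q = (-4 - 13)/(3 + 6) - 249 = -17/9 - 249 = -2258/9 ≈ -250.89)
g(-5) - q = (-5)² - 1*(-2258/9) = 25 + 2258/9 = 2483/9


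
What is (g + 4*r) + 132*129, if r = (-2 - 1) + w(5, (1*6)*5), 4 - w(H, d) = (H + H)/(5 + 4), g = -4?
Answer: 153212/9 ≈ 17024.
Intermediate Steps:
w(H, d) = 4 - 2*H/9 (w(H, d) = 4 - (H + H)/(5 + 4) = 4 - 2*H/9)
r = -⅑ (r = (-2 - 1) + (4 - 2/9*5) = -3 + (4 - 10/9) = -3 + 26/9 = -⅑ ≈ -0.11111)
(g + 4*r) + 132*129 = (-4 + 4*(-⅑)) + 132*129 = (-4 - 4/9) + 17028 = -40/9 + 17028 = 153212/9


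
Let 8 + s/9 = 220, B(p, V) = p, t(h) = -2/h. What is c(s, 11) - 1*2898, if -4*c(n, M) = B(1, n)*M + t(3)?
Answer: -34807/12 ≈ -2900.6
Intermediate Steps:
s = 1908 (s = -72 + 9*220 = -72 + 1980 = 1908)
c(n, M) = ⅙ - M/4 (c(n, M) = -(1*M - 2/3)/4 = -(M - 2*⅓)/4 = -(M - ⅔)/4 = -(-⅔ + M)/4 = ⅙ - M/4)
c(s, 11) - 1*2898 = (⅙ - ¼*11) - 1*2898 = (⅙ - 11/4) - 2898 = -31/12 - 2898 = -34807/12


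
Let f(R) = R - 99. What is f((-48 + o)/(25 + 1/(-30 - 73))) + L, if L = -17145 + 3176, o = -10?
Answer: -18108503/1287 ≈ -14070.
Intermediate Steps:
L = -13969
f(R) = -99 + R
f((-48 + o)/(25 + 1/(-30 - 73))) + L = (-99 + (-48 - 10)/(25 + 1/(-30 - 73))) - 13969 = (-99 - 58/(25 + 1/(-103))) - 13969 = (-99 - 58/(25 - 1/103)) - 13969 = (-99 - 58/2574/103) - 13969 = (-99 - 58*103/2574) - 13969 = (-99 - 2987/1287) - 13969 = -130400/1287 - 13969 = -18108503/1287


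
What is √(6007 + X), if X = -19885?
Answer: 3*I*√1542 ≈ 117.8*I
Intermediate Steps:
√(6007 + X) = √(6007 - 19885) = √(-13878) = 3*I*√1542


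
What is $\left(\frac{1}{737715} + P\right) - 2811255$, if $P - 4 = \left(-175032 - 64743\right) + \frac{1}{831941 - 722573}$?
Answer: $- \frac{82054714407346679}{26894138040} \approx -3.051 \cdot 10^{6}$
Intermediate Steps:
$P = - \frac{26223274727}{109368}$ ($P = 4 + \left(\left(-175032 - 64743\right) + \frac{1}{831941 - 722573}\right) = 4 - \left(239775 - \frac{1}{109368}\right) = 4 + \left(-239775 + \frac{1}{109368}\right) = 4 - \frac{26223712199}{109368} = - \frac{26223274727}{109368} \approx -2.3977 \cdot 10^{5}$)
$\left(\frac{1}{737715} + P\right) - 2811255 = \left(\frac{1}{737715} - \frac{26223274727}{109368}\right) - 2811255 = - \frac{6448434371706479}{26894138040} - 2811255 = - \frac{82054714407346679}{26894138040}$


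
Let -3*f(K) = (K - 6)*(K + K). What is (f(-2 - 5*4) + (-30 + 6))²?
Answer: 1700416/9 ≈ 1.8894e+5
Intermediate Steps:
f(K) = -2*K*(-6 + K)/3 (f(K) = -(K - 6)*(K + K)/3 = -(-6 + K)*2*K/3 = -2*K*(-6 + K)/3)
(f(-2 - 5*4) + (-30 + 6))² = (2*(-2 - 5*4)*(6 - (-2 - 5*4))/3 + (-30 + 6))² = (2*(-2 - 20)*(6 - (-2 - 20))/3 - 24)² = ((⅔)*(-22)*(6 - 1*(-22)) - 24)² = ((⅔)*(-22)*(6 + 22) - 24)² = ((⅔)*(-22)*28 - 24)² = (-1232/3 - 24)² = (-1304/3)² = 1700416/9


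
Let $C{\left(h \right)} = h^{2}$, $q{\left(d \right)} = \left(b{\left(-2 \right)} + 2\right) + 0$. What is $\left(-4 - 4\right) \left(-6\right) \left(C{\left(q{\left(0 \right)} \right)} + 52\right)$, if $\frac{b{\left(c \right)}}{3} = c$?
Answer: $3264$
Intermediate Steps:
$b{\left(c \right)} = 3 c$
$q{\left(d \right)} = -4$ ($q{\left(d \right)} = \left(3 \left(-2\right) + 2\right) + 0 = \left(-6 + 2\right) + 0 = -4 + 0 = -4$)
$\left(-4 - 4\right) \left(-6\right) \left(C{\left(q{\left(0 \right)} \right)} + 52\right) = \left(-4 - 4\right) \left(-6\right) \left(\left(-4\right)^{2} + 52\right) = \left(-8\right) \left(-6\right) \left(16 + 52\right) = 48 \cdot 68 = 3264$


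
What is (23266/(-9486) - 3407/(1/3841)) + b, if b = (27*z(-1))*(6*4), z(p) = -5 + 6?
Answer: -62065197410/4743 ≈ -1.3086e+7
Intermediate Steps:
z(p) = 1
b = 648 (b = (27*1)*(6*4) = 27*24 = 648)
(23266/(-9486) - 3407/(1/3841)) + b = (23266/(-9486) - 3407/(1/3841)) + 648 = (23266*(-1/9486) - 3407/1/3841) + 648 = (-11633/4743 - 3407*3841) + 648 = (-11633/4743 - 13086287) + 648 = -62068270874/4743 + 648 = -62065197410/4743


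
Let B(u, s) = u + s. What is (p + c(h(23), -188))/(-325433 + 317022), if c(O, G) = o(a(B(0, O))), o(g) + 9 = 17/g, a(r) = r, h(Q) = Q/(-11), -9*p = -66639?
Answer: -39209/44643 ≈ -0.87828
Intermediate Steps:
B(u, s) = s + u
p = 22213/3 (p = -⅑*(-66639) = 22213/3 ≈ 7404.3)
h(Q) = -Q/11 (h(Q) = Q*(-1/11) = -Q/11)
o(g) = -9 + 17/g
c(O, G) = -9 + 17/O (c(O, G) = -9 + 17/(O + 0) = -9 + 17/O)
(p + c(h(23), -188))/(-325433 + 317022) = (22213/3 + (-9 + 17/((-1/11*23))))/(-325433 + 317022) = (22213/3 + (-9 + 17/(-23/11)))/(-8411) = (22213/3 + (-9 + 17*(-11/23)))*(-1/8411) = (22213/3 + (-9 - 187/23))*(-1/8411) = (22213/3 - 394/23)*(-1/8411) = (509717/69)*(-1/8411) = -39209/44643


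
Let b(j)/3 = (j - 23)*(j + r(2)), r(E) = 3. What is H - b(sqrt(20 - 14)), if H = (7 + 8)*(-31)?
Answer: -276 + 60*sqrt(6) ≈ -129.03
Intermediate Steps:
H = -465 (H = 15*(-31) = -465)
b(j) = 3*(-23 + j)*(3 + j) (b(j) = 3*((j - 23)*(j + 3)) = 3*((-23 + j)*(3 + j)) = 3*(-23 + j)*(3 + j))
H - b(sqrt(20 - 14)) = -465 - (-207 - 60*sqrt(20 - 14) + 3*(sqrt(20 - 14))**2) = -465 - (-207 - 60*sqrt(6) + 3*(sqrt(6))**2) = -465 - (-207 - 60*sqrt(6) + 3*6) = -465 - (-207 - 60*sqrt(6) + 18) = -465 - (-189 - 60*sqrt(6)) = -465 + (189 + 60*sqrt(6)) = -276 + 60*sqrt(6)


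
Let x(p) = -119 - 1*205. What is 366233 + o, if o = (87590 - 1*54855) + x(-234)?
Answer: 398644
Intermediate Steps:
x(p) = -324 (x(p) = -119 - 205 = -324)
o = 32411 (o = (87590 - 1*54855) - 324 = (87590 - 54855) - 324 = 32735 - 324 = 32411)
366233 + o = 366233 + 32411 = 398644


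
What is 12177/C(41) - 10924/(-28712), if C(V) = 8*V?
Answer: 1076857/28712 ≈ 37.505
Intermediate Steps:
12177/C(41) - 10924/(-28712) = 12177/((8*41)) - 10924/(-28712) = 12177/328 - 10924*(-1/28712) = 12177*(1/328) + 2731/7178 = 297/8 + 2731/7178 = 1076857/28712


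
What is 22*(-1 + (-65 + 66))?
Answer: 0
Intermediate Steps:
22*(-1 + (-65 + 66)) = 22*(-1 + 1) = 22*0 = 0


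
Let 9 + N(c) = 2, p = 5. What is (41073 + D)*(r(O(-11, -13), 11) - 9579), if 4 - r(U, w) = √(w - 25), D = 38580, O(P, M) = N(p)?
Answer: -762677475 - 79653*I*√14 ≈ -7.6268e+8 - 2.9803e+5*I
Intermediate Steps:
N(c) = -7 (N(c) = -9 + 2 = -7)
O(P, M) = -7
r(U, w) = 4 - √(-25 + w) (r(U, w) = 4 - √(w - 25) = 4 - √(-25 + w))
(41073 + D)*(r(O(-11, -13), 11) - 9579) = (41073 + 38580)*((4 - √(-25 + 11)) - 9579) = 79653*((4 - √(-14)) - 9579) = 79653*((4 - I*√14) - 9579) = 79653*(-9575 - I*√14) = -762677475 - 79653*I*√14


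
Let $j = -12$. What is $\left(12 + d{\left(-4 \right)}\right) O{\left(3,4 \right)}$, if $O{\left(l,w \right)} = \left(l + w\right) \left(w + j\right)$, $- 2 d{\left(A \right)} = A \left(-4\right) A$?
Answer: $-2464$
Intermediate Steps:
$d{\left(A \right)} = 2 A^{2}$ ($d{\left(A \right)} = - \frac{A \left(-4\right) A}{2} = - \frac{- 4 A A}{2} = - \frac{\left(-4\right) A^{2}}{2} = 2 A^{2}$)
$O{\left(l,w \right)} = \left(-12 + w\right) \left(l + w\right)$ ($O{\left(l,w \right)} = \left(l + w\right) \left(w - 12\right) = \left(l + w\right) \left(-12 + w\right) = \left(-12 + w\right) \left(l + w\right)$)
$\left(12 + d{\left(-4 \right)}\right) O{\left(3,4 \right)} = \left(12 + 2 \left(-4\right)^{2}\right) \left(4^{2} - 36 - 48 + 3 \cdot 4\right) = \left(12 + 2 \cdot 16\right) \left(16 - 36 - 48 + 12\right) = \left(12 + 32\right) \left(-56\right) = 44 \left(-56\right) = -2464$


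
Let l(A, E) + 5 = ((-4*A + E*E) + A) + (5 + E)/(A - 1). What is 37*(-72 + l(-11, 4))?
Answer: -4255/4 ≈ -1063.8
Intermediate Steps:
l(A, E) = -5 + E**2 - 3*A + (5 + E)/(-1 + A) (l(A, E) = -5 + (((-4*A + E*E) + A) + (5 + E)/(A - 1)) = -5 + (((-4*A + E**2) + A) + (5 + E)/(-1 + A)) = -5 + (((E**2 - 4*A) + A) + (5 + E)/(-1 + A)) = -5 + ((E**2 - 3*A) + (5 + E)/(-1 + A)) = -5 + (E**2 - 3*A + (5 + E)/(-1 + A)) = -5 + E**2 - 3*A + (5 + E)/(-1 + A))
37*(-72 + l(-11, 4)) = 37*(-72 + (10 + 4 - 1*4**2 - 3*(-11)**2 - 2*(-11) - 11*4**2)/(-1 - 11)) = 37*(-72 + (10 + 4 - 1*16 - 3*121 + 22 - 11*16)/(-12)) = 37*(-72 - (10 + 4 - 16 - 363 + 22 - 176)/12) = 37*(-72 - 1/12*(-519)) = 37*(-72 + 173/4) = 37*(-115/4) = -4255/4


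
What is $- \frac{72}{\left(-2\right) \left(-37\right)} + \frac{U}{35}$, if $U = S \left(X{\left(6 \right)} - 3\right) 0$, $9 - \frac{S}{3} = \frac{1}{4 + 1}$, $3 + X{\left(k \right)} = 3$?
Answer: $- \frac{36}{37} \approx -0.97297$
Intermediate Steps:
$X{\left(k \right)} = 0$ ($X{\left(k \right)} = -3 + 3 = 0$)
$S = \frac{132}{5}$ ($S = 27 - \frac{3}{4 + 1} = 27 - \frac{3}{5} = \frac{132}{5} \approx 26.4$)
$U = 0$ ($U = \frac{132 \left(0 - 3\right)}{5} \cdot 0 = \frac{132}{5} \left(-3\right) 0 = \left(- \frac{396}{5}\right) 0 = 0$)
$- \frac{72}{\left(-2\right) \left(-37\right)} + \frac{U}{35} = - \frac{72}{\left(-2\right) \left(-37\right)} + \frac{0}{35} = - \frac{72}{74} + 0 \cdot \frac{1}{35} = \left(-72\right) \frac{1}{74} + 0 = - \frac{36}{37} + 0 = - \frac{36}{37}$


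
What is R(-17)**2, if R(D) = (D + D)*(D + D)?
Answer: 1336336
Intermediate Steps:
R(D) = 4*D**2 (R(D) = (2*D)*(2*D) = 4*D**2)
R(-17)**2 = (4*(-17)**2)**2 = (4*289)**2 = 1156**2 = 1336336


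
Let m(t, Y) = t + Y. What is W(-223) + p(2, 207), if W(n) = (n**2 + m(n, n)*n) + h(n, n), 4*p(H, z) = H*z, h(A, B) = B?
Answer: 298135/2 ≈ 1.4907e+5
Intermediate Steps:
m(t, Y) = Y + t
p(H, z) = H*z/4 (p(H, z) = (H*z)/4 = H*z/4)
W(n) = n + 3*n**2 (W(n) = (n**2 + (n + n)*n) + n = (n**2 + (2*n)*n) + n = (n**2 + 2*n**2) + n = 3*n**2 + n = n + 3*n**2)
W(-223) + p(2, 207) = -223*(1 + 3*(-223)) + (1/4)*2*207 = -223*(1 - 669) + 207/2 = -223*(-668) + 207/2 = 148964 + 207/2 = 298135/2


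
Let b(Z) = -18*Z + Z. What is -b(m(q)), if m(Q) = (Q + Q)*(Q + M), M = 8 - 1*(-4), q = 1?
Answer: 442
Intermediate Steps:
M = 12 (M = 8 + 4 = 12)
m(Q) = 2*Q*(12 + Q) (m(Q) = (Q + Q)*(Q + 12) = (2*Q)*(12 + Q) = 2*Q*(12 + Q))
b(Z) = -17*Z
-b(m(q)) = -(-17)*2*1*(12 + 1) = -(-17)*2*1*13 = -(-17)*26 = -1*(-442) = 442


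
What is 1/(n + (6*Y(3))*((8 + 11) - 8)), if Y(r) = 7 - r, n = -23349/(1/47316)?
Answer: -1/1104781020 ≈ -9.0516e-10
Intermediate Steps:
n = -1104781284 (n = -23349/1/47316 = -23349*47316 = -1104781284)
1/(n + (6*Y(3))*((8 + 11) - 8)) = 1/(-1104781284 + (6*(7 - 1*3))*((8 + 11) - 8)) = 1/(-1104781284 + (6*(7 - 3))*(19 - 8)) = 1/(-1104781284 + (6*4)*11) = 1/(-1104781284 + 24*11) = 1/(-1104781284 + 264) = 1/(-1104781020) = -1/1104781020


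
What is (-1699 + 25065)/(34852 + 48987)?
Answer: 3338/11977 ≈ 0.27870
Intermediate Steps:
(-1699 + 25065)/(34852 + 48987) = 23366/83839 = 23366*(1/83839) = 3338/11977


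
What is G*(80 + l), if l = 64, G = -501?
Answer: -72144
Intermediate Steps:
G*(80 + l) = -501*(80 + 64) = -501*144 = -72144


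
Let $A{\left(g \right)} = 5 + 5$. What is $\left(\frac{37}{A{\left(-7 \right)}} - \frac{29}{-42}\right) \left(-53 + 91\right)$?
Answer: $\frac{17518}{105} \approx 166.84$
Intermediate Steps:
$A{\left(g \right)} = 10$
$\left(\frac{37}{A{\left(-7 \right)}} - \frac{29}{-42}\right) \left(-53 + 91\right) = \left(\frac{37}{10} - \frac{29}{-42}\right) \left(-53 + 91\right) = \left(37 \cdot \frac{1}{10} - - \frac{29}{42}\right) 38 = \left(\frac{37}{10} + \frac{29}{42}\right) 38 = \frac{461}{105} \cdot 38 = \frac{17518}{105}$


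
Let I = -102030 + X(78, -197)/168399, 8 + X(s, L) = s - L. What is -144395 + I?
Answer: -13832574436/56133 ≈ -2.4643e+5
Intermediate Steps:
X(s, L) = -8 + s - L (X(s, L) = -8 + (s - L) = -8 + s - L)
I = -5727249901/56133 (I = -102030 + (-8 + 78 - 1*(-197))/168399 = -102030 + (-8 + 78 + 197)*(1/168399) = -102030 + 267*(1/168399) = -102030 + 89/56133 = -5727249901/56133 ≈ -1.0203e+5)
-144395 + I = -144395 - 5727249901/56133 = -13832574436/56133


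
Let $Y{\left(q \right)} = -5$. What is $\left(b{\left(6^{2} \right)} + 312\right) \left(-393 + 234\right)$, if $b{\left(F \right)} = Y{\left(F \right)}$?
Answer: $-48813$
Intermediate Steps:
$b{\left(F \right)} = -5$
$\left(b{\left(6^{2} \right)} + 312\right) \left(-393 + 234\right) = \left(-5 + 312\right) \left(-393 + 234\right) = 307 \left(-159\right) = -48813$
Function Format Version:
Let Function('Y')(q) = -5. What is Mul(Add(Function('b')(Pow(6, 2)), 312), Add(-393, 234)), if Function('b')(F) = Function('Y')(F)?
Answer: -48813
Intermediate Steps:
Function('b')(F) = -5
Mul(Add(Function('b')(Pow(6, 2)), 312), Add(-393, 234)) = Mul(Add(-5, 312), Add(-393, 234)) = Mul(307, -159) = -48813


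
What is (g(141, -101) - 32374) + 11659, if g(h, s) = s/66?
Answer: -1367291/66 ≈ -20717.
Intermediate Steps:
g(h, s) = s/66 (g(h, s) = s*(1/66) = s/66)
(g(141, -101) - 32374) + 11659 = ((1/66)*(-101) - 32374) + 11659 = (-101/66 - 32374) + 11659 = -2136785/66 + 11659 = -1367291/66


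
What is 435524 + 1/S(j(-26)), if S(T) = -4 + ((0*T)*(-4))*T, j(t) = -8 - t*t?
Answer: 1742095/4 ≈ 4.3552e+5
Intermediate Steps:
j(t) = -8 - t**2
S(T) = -4 (S(T) = -4 + (0*(-4))*T = -4 + 0*T = -4 + 0 = -4)
435524 + 1/S(j(-26)) = 435524 + 1/(-4) = 435524 - 1/4 = 1742095/4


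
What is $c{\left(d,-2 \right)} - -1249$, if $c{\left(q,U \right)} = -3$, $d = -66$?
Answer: $1246$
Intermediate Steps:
$c{\left(d,-2 \right)} - -1249 = -3 - -1249 = -3 + 1249 = 1246$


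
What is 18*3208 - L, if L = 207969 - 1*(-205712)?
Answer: -355937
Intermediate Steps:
L = 413681 (L = 207969 + 205712 = 413681)
18*3208 - L = 18*3208 - 1*413681 = 57744 - 413681 = -355937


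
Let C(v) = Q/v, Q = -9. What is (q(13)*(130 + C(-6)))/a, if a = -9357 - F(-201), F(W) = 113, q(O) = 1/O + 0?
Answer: -263/246220 ≈ -0.0010682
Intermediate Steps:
q(O) = 1/O (q(O) = 1/O + 0 = 1/O)
C(v) = -9/v
a = -9470 (a = -9357 - 1*113 = -9357 - 113 = -9470)
(q(13)*(130 + C(-6)))/a = ((130 - 9/(-6))/13)/(-9470) = ((130 - 9*(-⅙))/13)*(-1/9470) = ((130 + 3/2)/13)*(-1/9470) = ((1/13)*(263/2))*(-1/9470) = (263/26)*(-1/9470) = -263/246220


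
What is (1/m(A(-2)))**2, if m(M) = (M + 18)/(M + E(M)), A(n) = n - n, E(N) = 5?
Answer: 25/324 ≈ 0.077160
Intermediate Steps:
A(n) = 0
m(M) = (18 + M)/(5 + M) (m(M) = (M + 18)/(M + 5) = (18 + M)/(5 + M))
(1/m(A(-2)))**2 = (1/((18 + 0)/(5 + 0)))**2 = (1/(18/5))**2 = (5/18)**2 = 25/324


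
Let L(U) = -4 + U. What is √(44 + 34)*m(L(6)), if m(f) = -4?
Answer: -4*√78 ≈ -35.327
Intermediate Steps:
√(44 + 34)*m(L(6)) = √(44 + 34)*(-4) = √78*(-4) = -4*√78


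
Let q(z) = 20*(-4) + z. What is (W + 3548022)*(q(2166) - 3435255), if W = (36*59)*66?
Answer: -12662234504814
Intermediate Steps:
q(z) = -80 + z
W = 140184 (W = 2124*66 = 140184)
(W + 3548022)*(q(2166) - 3435255) = (140184 + 3548022)*((-80 + 2166) - 3435255) = 3688206*(2086 - 3435255) = 3688206*(-3433169) = -12662234504814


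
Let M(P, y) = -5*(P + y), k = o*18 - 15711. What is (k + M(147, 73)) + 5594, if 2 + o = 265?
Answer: -6483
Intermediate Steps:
o = 263 (o = -2 + 265 = 263)
k = -10977 (k = 263*18 - 15711 = 4734 - 15711 = -10977)
M(P, y) = -5*P - 5*y
(k + M(147, 73)) + 5594 = (-10977 + (-5*147 - 5*73)) + 5594 = (-10977 + (-735 - 365)) + 5594 = (-10977 - 1100) + 5594 = -12077 + 5594 = -6483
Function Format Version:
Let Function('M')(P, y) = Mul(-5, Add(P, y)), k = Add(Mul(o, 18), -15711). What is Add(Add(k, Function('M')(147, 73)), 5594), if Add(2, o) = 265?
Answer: -6483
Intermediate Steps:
o = 263 (o = Add(-2, 265) = 263)
k = -10977 (k = Add(Mul(263, 18), -15711) = Add(4734, -15711) = -10977)
Function('M')(P, y) = Add(Mul(-5, P), Mul(-5, y))
Add(Add(k, Function('M')(147, 73)), 5594) = Add(Add(-10977, Add(Mul(-5, 147), Mul(-5, 73))), 5594) = Add(Add(-10977, Add(-735, -365)), 5594) = Add(Add(-10977, -1100), 5594) = Add(-12077, 5594) = -6483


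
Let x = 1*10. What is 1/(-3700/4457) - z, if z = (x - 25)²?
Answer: -836957/3700 ≈ -226.20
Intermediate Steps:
x = 10
z = 225 (z = (10 - 25)² = (-15)² = 225)
1/(-3700/4457) - z = 1/(-3700/4457) - 1*225 = 1/(-3700*1/4457) - 225 = 1/(-3700/4457) - 225 = -4457/3700 - 225 = -836957/3700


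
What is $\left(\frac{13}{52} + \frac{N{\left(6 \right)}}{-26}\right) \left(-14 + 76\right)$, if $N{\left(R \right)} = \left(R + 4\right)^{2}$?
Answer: $- \frac{5797}{26} \approx -222.96$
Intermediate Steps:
$N{\left(R \right)} = \left(4 + R\right)^{2}$
$\left(\frac{13}{52} + \frac{N{\left(6 \right)}}{-26}\right) \left(-14 + 76\right) = \left(\frac{13}{52} + \frac{\left(4 + 6\right)^{2}}{-26}\right) \left(-14 + 76\right) = \left(13 \cdot \frac{1}{52} + 10^{2} \left(- \frac{1}{26}\right)\right) 62 = \left(\frac{1}{4} + 100 \left(- \frac{1}{26}\right)\right) 62 = \left(\frac{1}{4} - \frac{50}{13}\right) 62 = \left(- \frac{187}{52}\right) 62 = - \frac{5797}{26}$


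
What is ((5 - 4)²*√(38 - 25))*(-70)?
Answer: -70*√13 ≈ -252.39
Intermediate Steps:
((5 - 4)²*√(38 - 25))*(-70) = (1²*√13)*(-70) = (1*√13)*(-70) = √13*(-70) = -70*√13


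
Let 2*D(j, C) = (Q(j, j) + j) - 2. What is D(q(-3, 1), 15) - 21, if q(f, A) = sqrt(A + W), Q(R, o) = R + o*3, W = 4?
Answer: -22 + 5*sqrt(5)/2 ≈ -16.410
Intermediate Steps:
Q(R, o) = R + 3*o
q(f, A) = sqrt(4 + A) (q(f, A) = sqrt(A + 4) = sqrt(4 + A))
D(j, C) = -1 + 5*j/2 (D(j, C) = (((j + 3*j) + j) - 2)/2 = ((4*j + j) - 2)/2 = (5*j - 2)/2 = (-2 + 5*j)/2 = -1 + 5*j/2)
D(q(-3, 1), 15) - 21 = (-1 + 5*sqrt(4 + 1)/2) - 21 = (-1 + 5*sqrt(5)/2) - 21 = -22 + 5*sqrt(5)/2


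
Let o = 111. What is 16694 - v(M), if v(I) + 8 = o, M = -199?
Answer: 16591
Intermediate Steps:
v(I) = 103 (v(I) = -8 + 111 = 103)
16694 - v(M) = 16694 - 1*103 = 16694 - 103 = 16591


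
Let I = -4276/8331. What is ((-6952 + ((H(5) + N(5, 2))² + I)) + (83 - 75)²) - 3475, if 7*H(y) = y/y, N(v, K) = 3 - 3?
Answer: -4230574690/408219 ≈ -10364.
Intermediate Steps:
N(v, K) = 0
H(y) = ⅐ (H(y) = (y/y)/7 = (⅐)*1 = ⅐)
I = -4276/8331 (I = -4276*1/8331 = -4276/8331 ≈ -0.51326)
((-6952 + ((H(5) + N(5, 2))² + I)) + (83 - 75)²) - 3475 = ((-6952 + ((⅐ + 0)² - 4276/8331)) + (83 - 75)²) - 3475 = ((-6952 + ((⅐)² - 4276/8331)) + 8²) - 3475 = ((-6952 + (1/49 - 4276/8331)) + 64) - 3475 = ((-6952 - 201193/408219) + 64) - 3475 = (-2838139681/408219 + 64) - 3475 = -2812013665/408219 - 3475 = -4230574690/408219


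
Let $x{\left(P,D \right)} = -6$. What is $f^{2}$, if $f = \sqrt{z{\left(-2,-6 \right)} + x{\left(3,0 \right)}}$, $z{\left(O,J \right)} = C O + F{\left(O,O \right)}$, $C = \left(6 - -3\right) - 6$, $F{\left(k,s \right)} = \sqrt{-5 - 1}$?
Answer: $-12 + i \sqrt{6} \approx -12.0 + 2.4495 i$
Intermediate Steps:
$F{\left(k,s \right)} = i \sqrt{6}$ ($F{\left(k,s \right)} = \sqrt{-6} = i \sqrt{6}$)
$C = 3$ ($C = \left(6 + 3\right) - 6 = 9 - 6 = 3$)
$z{\left(O,J \right)} = 3 O + i \sqrt{6}$
$f = \sqrt{-12 + i \sqrt{6}}$ ($f = \sqrt{\left(3 \left(-2\right) + i \sqrt{6}\right) - 6} = \sqrt{\left(-6 + i \sqrt{6}\right) - 6} = \sqrt{-12 + i \sqrt{6}} \approx 0.35174 + 3.4819 i$)
$f^{2} = \left(\sqrt{-12 + i \sqrt{6}}\right)^{2} = -12 + i \sqrt{6}$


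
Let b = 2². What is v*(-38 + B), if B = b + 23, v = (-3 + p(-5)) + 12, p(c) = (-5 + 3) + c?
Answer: -22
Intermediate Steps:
p(c) = -2 + c
b = 4
v = 2 (v = (-3 + (-2 - 5)) + 12 = (-3 - 7) + 12 = -10 + 12 = 2)
B = 27 (B = 4 + 23 = 27)
v*(-38 + B) = 2*(-38 + 27) = 2*(-11) = -22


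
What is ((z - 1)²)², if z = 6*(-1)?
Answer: 2401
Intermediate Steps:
z = -6
((z - 1)²)² = ((-6 - 1)²)² = ((-7)²)² = 49² = 2401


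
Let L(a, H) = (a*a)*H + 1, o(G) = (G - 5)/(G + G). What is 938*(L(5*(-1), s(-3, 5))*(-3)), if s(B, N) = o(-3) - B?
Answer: -307664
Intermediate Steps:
o(G) = (-5 + G)/(2*G) (o(G) = (-5 + G)/((2*G)) = (-5 + G)*(1/(2*G)) = (-5 + G)/(2*G))
s(B, N) = 4/3 - B (s(B, N) = (1/2)*(-5 - 3)/(-3) - B = (1/2)*(-1/3)*(-8) - B = 4/3 - B)
L(a, H) = 1 + H*a**2 (L(a, H) = a**2*H + 1 = H*a**2 + 1 = 1 + H*a**2)
938*(L(5*(-1), s(-3, 5))*(-3)) = 938*((1 + (4/3 - 1*(-3))*(5*(-1))**2)*(-3)) = 938*((1 + (4/3 + 3)*(-5)**2)*(-3)) = 938*((1 + (13/3)*25)*(-3)) = 938*((1 + 325/3)*(-3)) = 938*((328/3)*(-3)) = 938*(-328) = -307664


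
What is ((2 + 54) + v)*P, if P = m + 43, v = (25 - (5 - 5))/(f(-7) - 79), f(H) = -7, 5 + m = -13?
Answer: 119775/86 ≈ 1392.7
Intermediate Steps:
m = -18 (m = -5 - 13 = -18)
v = -25/86 (v = (25 - (5 - 5))/(-7 - 79) = (25 - 1*0)/(-86) = (25 + 0)*(-1/86) = 25*(-1/86) = -25/86 ≈ -0.29070)
P = 25 (P = -18 + 43 = 25)
((2 + 54) + v)*P = ((2 + 54) - 25/86)*25 = (56 - 25/86)*25 = (4791/86)*25 = 119775/86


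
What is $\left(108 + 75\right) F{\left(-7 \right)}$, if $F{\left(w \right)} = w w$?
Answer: $8967$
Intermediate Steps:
$F{\left(w \right)} = w^{2}$
$\left(108 + 75\right) F{\left(-7 \right)} = \left(108 + 75\right) \left(-7\right)^{2} = 183 \cdot 49 = 8967$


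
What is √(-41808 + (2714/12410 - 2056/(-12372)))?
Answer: I*√15399222924025559685/19192065 ≈ 204.47*I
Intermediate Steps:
√(-41808 + (2714/12410 - 2056/(-12372))) = √(-41808 + (2714*(1/12410) - 2056*(-1/12372))) = √(-41808 + (1357/6205 + 514/3093)) = √(-41808 + 7386571/19192065) = √(-802374466949/19192065) = I*√15399222924025559685/19192065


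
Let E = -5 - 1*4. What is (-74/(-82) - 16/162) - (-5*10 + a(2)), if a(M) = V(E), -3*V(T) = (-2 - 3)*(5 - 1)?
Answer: 146579/3321 ≈ 44.137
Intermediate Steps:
E = -9 (E = -5 - 4 = -9)
V(T) = 20/3 (V(T) = -(-2 - 3)*(5 - 1)/3 = -(-5)*4/3 = -⅓*(-20) = 20/3)
a(M) = 20/3
(-74/(-82) - 16/162) - (-5*10 + a(2)) = (-74/(-82) - 16/162) - (-5*10 + 20/3) = (-74*(-1/82) - 16*1/162) - (-50 + 20/3) = (37/41 - 8/81) - 1*(-130/3) = 2669/3321 + 130/3 = 146579/3321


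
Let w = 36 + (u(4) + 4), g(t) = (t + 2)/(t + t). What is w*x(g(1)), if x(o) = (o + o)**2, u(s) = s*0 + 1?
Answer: 369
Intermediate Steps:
g(t) = (2 + t)/(2*t) (g(t) = (2 + t)/((2*t)) = (2 + t)*(1/(2*t)) = (2 + t)/(2*t))
u(s) = 1 (u(s) = 0 + 1 = 1)
x(o) = 4*o**2 (x(o) = (2*o)**2 = 4*o**2)
w = 41 (w = 36 + (1 + 4) = 36 + 5 = 41)
w*x(g(1)) = 41*(4*((1/2)*(2 + 1)/1)**2) = 41*(4*((1/2)*1*3)**2) = 41*(4*(3/2)**2) = 41*(4*(9/4)) = 41*9 = 369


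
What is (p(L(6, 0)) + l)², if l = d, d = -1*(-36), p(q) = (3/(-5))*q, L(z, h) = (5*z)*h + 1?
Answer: 31329/25 ≈ 1253.2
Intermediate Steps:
L(z, h) = 1 + 5*h*z (L(z, h) = 5*h*z + 1 = 1 + 5*h*z)
p(q) = -3*q/5 (p(q) = (3*(-⅕))*q = -3*q/5)
d = 36
l = 36
(p(L(6, 0)) + l)² = (-3*(1 + 5*0*6)/5 + 36)² = (-3*(1 + 0)/5 + 36)² = (-⅗*1 + 36)² = (-⅗ + 36)² = (177/5)² = 31329/25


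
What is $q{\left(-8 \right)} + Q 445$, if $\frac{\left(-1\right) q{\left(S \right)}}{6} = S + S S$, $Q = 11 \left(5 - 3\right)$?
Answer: $9454$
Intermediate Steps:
$Q = 22$ ($Q = 11 \cdot 2 = 22$)
$q{\left(S \right)} = - 6 S - 6 S^{2}$ ($q{\left(S \right)} = - 6 \left(S + S S\right) = - 6 \left(S + S^{2}\right) = - 6 S - 6 S^{2}$)
$q{\left(-8 \right)} + Q 445 = \left(-6\right) \left(-8\right) \left(1 - 8\right) + 22 \cdot 445 = \left(-6\right) \left(-8\right) \left(-7\right) + 9790 = -336 + 9790 = 9454$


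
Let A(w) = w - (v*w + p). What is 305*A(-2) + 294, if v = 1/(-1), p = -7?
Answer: 1209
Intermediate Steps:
v = -1
A(w) = 7 + 2*w (A(w) = w - (-w - 7) = w - (-7 - w) = w + (7 + w) = 7 + 2*w)
305*A(-2) + 294 = 305*(7 + 2*(-2)) + 294 = 305*(7 - 4) + 294 = 305*3 + 294 = 915 + 294 = 1209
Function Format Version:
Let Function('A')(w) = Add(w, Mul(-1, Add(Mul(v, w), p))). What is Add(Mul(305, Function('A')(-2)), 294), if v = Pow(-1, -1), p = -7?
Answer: 1209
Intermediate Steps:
v = -1
Function('A')(w) = Add(7, Mul(2, w)) (Function('A')(w) = Add(w, Mul(-1, Add(Mul(-1, w), -7))) = Add(w, Mul(-1, Add(-7, Mul(-1, w)))) = Add(w, Add(7, w)) = Add(7, Mul(2, w)))
Add(Mul(305, Function('A')(-2)), 294) = Add(Mul(305, Add(7, Mul(2, -2))), 294) = Add(Mul(305, Add(7, -4)), 294) = Add(Mul(305, 3), 294) = Add(915, 294) = 1209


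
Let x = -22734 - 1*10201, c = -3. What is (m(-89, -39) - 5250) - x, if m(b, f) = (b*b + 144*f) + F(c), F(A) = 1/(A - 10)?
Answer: 389869/13 ≈ 29990.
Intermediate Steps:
F(A) = 1/(-10 + A)
m(b, f) = -1/13 + b**2 + 144*f (m(b, f) = (b*b + 144*f) + 1/(-10 - 3) = (b**2 + 144*f) + 1/(-13) = (b**2 + 144*f) - 1/13 = -1/13 + b**2 + 144*f)
x = -32935 (x = -22734 - 10201 = -32935)
(m(-89, -39) - 5250) - x = ((-1/13 + (-89)**2 + 144*(-39)) - 5250) - 1*(-32935) = ((-1/13 + 7921 - 5616) - 5250) + 32935 = (29964/13 - 5250) + 32935 = -38286/13 + 32935 = 389869/13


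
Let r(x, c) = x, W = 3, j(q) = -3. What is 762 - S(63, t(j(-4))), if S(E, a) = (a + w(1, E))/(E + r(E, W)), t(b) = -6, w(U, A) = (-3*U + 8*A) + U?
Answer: 47758/63 ≈ 758.06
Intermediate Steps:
w(U, A) = -2*U + 8*A
S(E, a) = (-2 + a + 8*E)/(2*E) (S(E, a) = (a + (-2*1 + 8*E))/(E + E) = (a + (-2 + 8*E))/((2*E)) = (-2 + a + 8*E)*(1/(2*E)) = (-2 + a + 8*E)/(2*E))
762 - S(63, t(j(-4))) = 762 - (-2 - 6 + 8*63)/(2*63) = 762 - (-2 - 6 + 504)/(2*63) = 762 - 496/(2*63) = 762 - 1*248/63 = 762 - 248/63 = 47758/63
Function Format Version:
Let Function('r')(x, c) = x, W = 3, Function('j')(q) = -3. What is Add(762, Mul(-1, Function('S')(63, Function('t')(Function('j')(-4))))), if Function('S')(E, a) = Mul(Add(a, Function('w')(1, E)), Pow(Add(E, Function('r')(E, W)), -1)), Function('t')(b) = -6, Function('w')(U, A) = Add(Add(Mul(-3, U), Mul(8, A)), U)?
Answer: Rational(47758, 63) ≈ 758.06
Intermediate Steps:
Function('w')(U, A) = Add(Mul(-2, U), Mul(8, A))
Function('S')(E, a) = Mul(Rational(1, 2), Pow(E, -1), Add(-2, a, Mul(8, E))) (Function('S')(E, a) = Mul(Add(a, Add(Mul(-2, 1), Mul(8, E))), Pow(Add(E, E), -1)) = Mul(Add(a, Add(-2, Mul(8, E))), Pow(Mul(2, E), -1)) = Mul(Add(-2, a, Mul(8, E)), Mul(Rational(1, 2), Pow(E, -1))) = Mul(Rational(1, 2), Pow(E, -1), Add(-2, a, Mul(8, E))))
Add(762, Mul(-1, Function('S')(63, Function('t')(Function('j')(-4))))) = Add(762, Mul(-1, Mul(Rational(1, 2), Pow(63, -1), Add(-2, -6, Mul(8, 63))))) = Add(762, Mul(-1, Mul(Rational(1, 2), Rational(1, 63), Add(-2, -6, 504)))) = Add(762, Mul(-1, Mul(Rational(1, 2), Rational(1, 63), 496))) = Add(762, Mul(-1, Rational(248, 63))) = Add(762, Rational(-248, 63)) = Rational(47758, 63)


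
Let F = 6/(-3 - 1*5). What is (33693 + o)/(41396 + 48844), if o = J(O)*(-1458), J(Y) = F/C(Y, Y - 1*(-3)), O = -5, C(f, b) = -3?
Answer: 22219/60160 ≈ 0.36933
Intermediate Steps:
F = -3/4 (F = 6/(-3 - 5) = 6/(-8) = 6*(-1/8) = -3/4 ≈ -0.75000)
J(Y) = 1/4 (J(Y) = -3/4/(-3) = -3/4*(-1/3) = 1/4)
o = -729/2 (o = (1/4)*(-1458) = -729/2 ≈ -364.50)
(33693 + o)/(41396 + 48844) = (33693 - 729/2)/(41396 + 48844) = (66657/2)/90240 = (66657/2)*(1/90240) = 22219/60160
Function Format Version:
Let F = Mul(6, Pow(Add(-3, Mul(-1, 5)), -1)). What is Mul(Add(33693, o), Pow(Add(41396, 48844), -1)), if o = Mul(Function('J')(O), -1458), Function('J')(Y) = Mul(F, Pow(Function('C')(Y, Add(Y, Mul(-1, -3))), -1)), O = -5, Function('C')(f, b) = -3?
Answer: Rational(22219, 60160) ≈ 0.36933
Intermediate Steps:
F = Rational(-3, 4) (F = Mul(6, Pow(Add(-3, -5), -1)) = Mul(6, Pow(-8, -1)) = Mul(6, Rational(-1, 8)) = Rational(-3, 4) ≈ -0.75000)
Function('J')(Y) = Rational(1, 4) (Function('J')(Y) = Mul(Rational(-3, 4), Pow(-3, -1)) = Mul(Rational(-3, 4), Rational(-1, 3)) = Rational(1, 4))
o = Rational(-729, 2) (o = Mul(Rational(1, 4), -1458) = Rational(-729, 2) ≈ -364.50)
Mul(Add(33693, o), Pow(Add(41396, 48844), -1)) = Mul(Add(33693, Rational(-729, 2)), Pow(Add(41396, 48844), -1)) = Mul(Rational(66657, 2), Pow(90240, -1)) = Mul(Rational(66657, 2), Rational(1, 90240)) = Rational(22219, 60160)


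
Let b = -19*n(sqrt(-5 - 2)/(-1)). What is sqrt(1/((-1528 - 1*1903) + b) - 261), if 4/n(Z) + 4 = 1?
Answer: 4*I*sqrt(1702816305)/10217 ≈ 16.156*I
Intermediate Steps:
n(Z) = -4/3 (n(Z) = 4/(-4 + 1) = 4/(-3) = 4*(-1/3) = -4/3)
b = 76/3 (b = -19*(-4/3) = 76/3 ≈ 25.333)
sqrt(1/((-1528 - 1*1903) + b) - 261) = sqrt(1/((-1528 - 1*1903) + 76/3) - 261) = sqrt(1/((-1528 - 1903) + 76/3) - 261) = sqrt(1/(-3431 + 76/3) - 261) = sqrt(1/(-10217/3) - 261) = sqrt(-3/10217 - 261) = sqrt(-2666640/10217) = 4*I*sqrt(1702816305)/10217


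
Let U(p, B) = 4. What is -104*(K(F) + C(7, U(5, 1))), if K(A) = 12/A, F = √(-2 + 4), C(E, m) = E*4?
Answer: -2912 - 624*√2 ≈ -3794.5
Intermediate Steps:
C(E, m) = 4*E
F = √2 ≈ 1.4142
-104*(K(F) + C(7, U(5, 1))) = -104*(12/(√2) + 4*7) = -104*(12*(√2/2) + 28) = -104*(6*√2 + 28) = -104*(28 + 6*√2) = -2912 - 624*√2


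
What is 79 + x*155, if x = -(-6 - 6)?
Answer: 1939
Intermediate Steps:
x = 12 (x = -1*(-12) = 12)
79 + x*155 = 79 + 12*155 = 79 + 1860 = 1939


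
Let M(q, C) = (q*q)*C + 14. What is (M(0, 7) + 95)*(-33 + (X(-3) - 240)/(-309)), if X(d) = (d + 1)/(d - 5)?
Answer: -4341361/1236 ≈ -3512.4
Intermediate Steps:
X(d) = (1 + d)/(-5 + d)
M(q, C) = 14 + C*q**2 (M(q, C) = q**2*C + 14 = C*q**2 + 14 = 14 + C*q**2)
(M(0, 7) + 95)*(-33 + (X(-3) - 240)/(-309)) = ((14 + 7*0**2) + 95)*(-33 + ((1 - 3)/(-5 - 3) - 240)/(-309)) = ((14 + 7*0) + 95)*(-33 + (-2/(-8) - 240)*(-1/309)) = ((14 + 0) + 95)*(-33 + (-1/8*(-2) - 240)*(-1/309)) = (14 + 95)*(-33 + (1/4 - 240)*(-1/309)) = 109*(-33 - 959/4*(-1/309)) = 109*(-33 + 959/1236) = 109*(-39829/1236) = -4341361/1236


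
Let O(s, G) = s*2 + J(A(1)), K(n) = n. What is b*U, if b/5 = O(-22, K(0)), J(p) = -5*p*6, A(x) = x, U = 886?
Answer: -327820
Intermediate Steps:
J(p) = -30*p
O(s, G) = -30 + 2*s (O(s, G) = s*2 - 30*1 = 2*s - 30 = -30 + 2*s)
b = -370 (b = 5*(-30 + 2*(-22)) = 5*(-30 - 44) = 5*(-74) = -370)
b*U = -370*886 = -327820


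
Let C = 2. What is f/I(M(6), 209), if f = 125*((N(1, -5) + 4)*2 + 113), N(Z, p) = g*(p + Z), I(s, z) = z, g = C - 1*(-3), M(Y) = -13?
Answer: 10125/209 ≈ 48.445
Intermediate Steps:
g = 5 (g = 2 - 1*(-3) = 2 + 3 = 5)
N(Z, p) = 5*Z + 5*p (N(Z, p) = 5*(p + Z) = 5*(Z + p) = 5*Z + 5*p)
f = 10125 (f = 125*(((5*1 + 5*(-5)) + 4)*2 + 113) = 125*(((5 - 25) + 4)*2 + 113) = 125*((-20 + 4)*2 + 113) = 125*(-16*2 + 113) = 125*(-32 + 113) = 125*81 = 10125)
f/I(M(6), 209) = 10125/209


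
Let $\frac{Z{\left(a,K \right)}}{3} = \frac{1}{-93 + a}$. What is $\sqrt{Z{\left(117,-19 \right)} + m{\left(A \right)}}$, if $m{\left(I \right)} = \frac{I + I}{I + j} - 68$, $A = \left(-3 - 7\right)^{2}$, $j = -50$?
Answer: $\frac{i \sqrt{1022}}{4} \approx 7.9922 i$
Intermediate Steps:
$Z{\left(a,K \right)} = \frac{3}{-93 + a}$
$A = 100$ ($A = \left(-10\right)^{2} = 100$)
$m{\left(I \right)} = -68 + \frac{2 I}{-50 + I}$ ($m{\left(I \right)} = \frac{I + I}{I - 50} - 68 = \frac{2 I}{-50 + I} - 68 = -68 + \frac{2 I}{-50 + I}$)
$\sqrt{Z{\left(117,-19 \right)} + m{\left(A \right)}} = \sqrt{\frac{3}{-93 + 117} + \frac{2 \left(1700 - 3300\right)}{-50 + 100}} = \sqrt{\frac{3}{24} + \frac{2 \left(1700 - 3300\right)}{50}} = \sqrt{3 \cdot \frac{1}{24} + 2 \cdot \frac{1}{50} \left(-1600\right)} = \sqrt{\frac{1}{8} - 64} = \sqrt{- \frac{511}{8}} = \frac{i \sqrt{1022}}{4}$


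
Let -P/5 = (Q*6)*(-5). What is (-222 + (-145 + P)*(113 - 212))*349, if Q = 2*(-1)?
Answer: 15297717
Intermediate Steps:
Q = -2
P = -300 (P = -5*(-2*6)*(-5) = -(-60)*(-5) = -5*60 = -300)
(-222 + (-145 + P)*(113 - 212))*349 = (-222 + (-145 - 300)*(113 - 212))*349 = (-222 - 445*(-99))*349 = (-222 + 44055)*349 = 43833*349 = 15297717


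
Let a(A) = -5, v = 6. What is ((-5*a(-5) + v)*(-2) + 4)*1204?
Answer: -69832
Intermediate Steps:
((-5*a(-5) + v)*(-2) + 4)*1204 = ((-5*(-5) + 6)*(-2) + 4)*1204 = ((25 + 6)*(-2) + 4)*1204 = (31*(-2) + 4)*1204 = (-62 + 4)*1204 = -58*1204 = -69832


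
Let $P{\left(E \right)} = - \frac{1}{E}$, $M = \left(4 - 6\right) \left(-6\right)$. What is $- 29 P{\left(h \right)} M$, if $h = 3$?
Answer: $116$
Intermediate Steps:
$M = 12$ ($M = \left(4 - 6\right) \left(-6\right) = \left(-2\right) \left(-6\right) = 12$)
$- 29 P{\left(h \right)} M = - 29 \left(- \frac{1}{3}\right) 12 = - 29 \left(\left(-1\right) \frac{1}{3}\right) 12 = \left(-29\right) \left(- \frac{1}{3}\right) 12 = \frac{29}{3} \cdot 12 = 116$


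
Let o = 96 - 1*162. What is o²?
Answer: 4356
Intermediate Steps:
o = -66 (o = 96 - 162 = -66)
o² = (-66)² = 4356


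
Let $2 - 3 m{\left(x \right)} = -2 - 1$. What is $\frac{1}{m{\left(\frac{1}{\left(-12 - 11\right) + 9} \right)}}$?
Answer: $\frac{3}{5} \approx 0.6$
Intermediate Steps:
$m{\left(x \right)} = \frac{5}{3}$ ($m{\left(x \right)} = \frac{2}{3} - \frac{-2 - 1}{3} = \frac{2}{3} - -1 = \frac{2}{3} + 1 = \frac{5}{3}$)
$\frac{1}{m{\left(\frac{1}{\left(-12 - 11\right) + 9} \right)}} = \frac{1}{\frac{5}{3}} = \frac{3}{5}$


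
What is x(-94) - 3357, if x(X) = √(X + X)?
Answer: -3357 + 2*I*√47 ≈ -3357.0 + 13.711*I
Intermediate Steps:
x(X) = √2*√X (x(X) = √(2*X) = √2*√X)
x(-94) - 3357 = √2*√(-94) - 3357 = √2*(I*√94) - 3357 = 2*I*√47 - 3357 = -3357 + 2*I*√47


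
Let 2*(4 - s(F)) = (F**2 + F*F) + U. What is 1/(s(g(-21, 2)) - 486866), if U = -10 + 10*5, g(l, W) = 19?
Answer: -1/487243 ≈ -2.0524e-6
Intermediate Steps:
U = 40 (U = -10 + 50 = 40)
s(F) = -16 - F**2 (s(F) = 4 - ((F**2 + F*F) + 40)/2 = 4 - ((F**2 + F**2) + 40)/2 = 4 - (2*F**2 + 40)/2 = 4 - (40 + 2*F**2)/2 = 4 + (-20 - F**2) = -16 - F**2)
1/(s(g(-21, 2)) - 486866) = 1/((-16 - 1*19**2) - 486866) = 1/((-16 - 1*361) - 486866) = 1/((-16 - 361) - 486866) = 1/(-377 - 486866) = 1/(-487243) = -1/487243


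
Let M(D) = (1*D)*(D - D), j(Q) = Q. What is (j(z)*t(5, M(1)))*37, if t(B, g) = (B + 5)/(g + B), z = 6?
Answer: 444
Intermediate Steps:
M(D) = 0 (M(D) = D*0 = 0)
t(B, g) = (5 + B)/(B + g)
(j(z)*t(5, M(1)))*37 = (6*((5 + 5)/(5 + 0)))*37 = (6*(10/5))*37 = (6*((⅕)*10))*37 = (6*2)*37 = 12*37 = 444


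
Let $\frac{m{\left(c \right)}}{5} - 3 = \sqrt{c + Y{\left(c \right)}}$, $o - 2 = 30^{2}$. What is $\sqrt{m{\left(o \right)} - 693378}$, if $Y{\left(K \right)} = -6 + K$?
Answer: $\sqrt{-693363 + 5 \sqrt{1798}} \approx 832.56 i$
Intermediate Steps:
$o = 902$ ($o = 2 + 30^{2} = 2 + 900 = 902$)
$m{\left(c \right)} = 15 + 5 \sqrt{-6 + 2 c}$ ($m{\left(c \right)} = 15 + 5 \sqrt{c + \left(-6 + c\right)} = 15 + 5 \sqrt{-6 + 2 c}$)
$\sqrt{m{\left(o \right)} - 693378} = \sqrt{\left(15 + 5 \sqrt{-6 + 2 \cdot 902}\right) - 693378} = \sqrt{\left(15 + 5 \sqrt{-6 + 1804}\right) - 693378} = \sqrt{\left(15 + 5 \sqrt{1798}\right) - 693378} = \sqrt{-693363 + 5 \sqrt{1798}}$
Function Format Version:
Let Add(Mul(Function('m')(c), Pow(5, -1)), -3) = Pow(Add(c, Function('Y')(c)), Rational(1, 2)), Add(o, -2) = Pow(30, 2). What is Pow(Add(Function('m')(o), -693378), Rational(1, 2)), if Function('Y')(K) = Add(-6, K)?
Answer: Pow(Add(-693363, Mul(5, Pow(1798, Rational(1, 2)))), Rational(1, 2)) ≈ Mul(832.56, I)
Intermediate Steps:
o = 902 (o = Add(2, Pow(30, 2)) = Add(2, 900) = 902)
Function('m')(c) = Add(15, Mul(5, Pow(Add(-6, Mul(2, c)), Rational(1, 2)))) (Function('m')(c) = Add(15, Mul(5, Pow(Add(c, Add(-6, c)), Rational(1, 2)))) = Add(15, Mul(5, Pow(Add(-6, Mul(2, c)), Rational(1, 2)))))
Pow(Add(Function('m')(o), -693378), Rational(1, 2)) = Pow(Add(Add(15, Mul(5, Pow(Add(-6, Mul(2, 902)), Rational(1, 2)))), -693378), Rational(1, 2)) = Pow(Add(Add(15, Mul(5, Pow(Add(-6, 1804), Rational(1, 2)))), -693378), Rational(1, 2)) = Pow(Add(Add(15, Mul(5, Pow(1798, Rational(1, 2)))), -693378), Rational(1, 2)) = Pow(Add(-693363, Mul(5, Pow(1798, Rational(1, 2)))), Rational(1, 2))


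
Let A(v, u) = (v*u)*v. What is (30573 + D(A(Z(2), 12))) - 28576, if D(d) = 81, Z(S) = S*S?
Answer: 2078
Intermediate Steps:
Z(S) = S**2
A(v, u) = u*v**2 (A(v, u) = (u*v)*v = u*v**2)
(30573 + D(A(Z(2), 12))) - 28576 = (30573 + 81) - 28576 = 30654 - 28576 = 2078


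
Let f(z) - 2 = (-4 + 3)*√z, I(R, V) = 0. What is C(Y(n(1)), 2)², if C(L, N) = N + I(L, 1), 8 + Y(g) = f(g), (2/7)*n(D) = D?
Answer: 4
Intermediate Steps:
n(D) = 7*D/2
f(z) = 2 - √z (f(z) = 2 + (-4 + 3)*√z = 2 - √z)
Y(g) = -6 - √g (Y(g) = -8 + (2 - √g) = -6 - √g)
C(L, N) = N (C(L, N) = N + 0 = N)
C(Y(n(1)), 2)² = 2² = 4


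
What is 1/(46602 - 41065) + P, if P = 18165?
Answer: 100579606/5537 ≈ 18165.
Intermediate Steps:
1/(46602 - 41065) + P = 1/(46602 - 41065) + 18165 = 1/5537 + 18165 = 100579606/5537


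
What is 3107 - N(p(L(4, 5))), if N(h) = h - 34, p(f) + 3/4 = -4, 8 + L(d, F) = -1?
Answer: 12583/4 ≈ 3145.8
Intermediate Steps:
L(d, F) = -9 (L(d, F) = -8 - 1 = -9)
p(f) = -19/4 (p(f) = -¾ - 4 = -19/4)
N(h) = -34 + h
3107 - N(p(L(4, 5))) = 3107 - (-34 - 19/4) = 3107 - 1*(-155/4) = 3107 + 155/4 = 12583/4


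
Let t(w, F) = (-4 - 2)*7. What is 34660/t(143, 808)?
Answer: -17330/21 ≈ -825.24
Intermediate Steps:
t(w, F) = -42 (t(w, F) = -6*7 = -42)
34660/t(143, 808) = 34660/(-42) = 34660*(-1/42) = -17330/21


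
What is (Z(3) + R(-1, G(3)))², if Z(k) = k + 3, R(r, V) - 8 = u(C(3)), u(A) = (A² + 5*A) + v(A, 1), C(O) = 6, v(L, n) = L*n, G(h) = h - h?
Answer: 7396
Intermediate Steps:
G(h) = 0
u(A) = A² + 6*A (u(A) = (A² + 5*A) + A*1 = (A² + 5*A) + A = A² + 6*A)
R(r, V) = 80 (R(r, V) = 8 + 6*(6 + 6) = 8 + 6*12 = 8 + 72 = 80)
Z(k) = 3 + k
(Z(3) + R(-1, G(3)))² = ((3 + 3) + 80)² = (6 + 80)² = 86² = 7396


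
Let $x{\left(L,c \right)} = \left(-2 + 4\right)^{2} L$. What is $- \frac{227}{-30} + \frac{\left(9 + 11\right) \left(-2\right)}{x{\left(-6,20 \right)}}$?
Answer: $\frac{277}{30} \approx 9.2333$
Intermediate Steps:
$x{\left(L,c \right)} = 4 L$ ($x{\left(L,c \right)} = 2^{2} L = 4 L$)
$- \frac{227}{-30} + \frac{\left(9 + 11\right) \left(-2\right)}{x{\left(-6,20 \right)}} = - \frac{227}{-30} + \frac{\left(9 + 11\right) \left(-2\right)}{4 \left(-6\right)} = \left(-227\right) \left(- \frac{1}{30}\right) + \frac{20 \left(-2\right)}{-24} = \frac{227}{30} - - \frac{5}{3} = \frac{227}{30} + \frac{5}{3} = \frac{277}{30}$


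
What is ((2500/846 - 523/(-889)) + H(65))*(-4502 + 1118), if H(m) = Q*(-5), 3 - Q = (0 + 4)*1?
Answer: -25701712/889 ≈ -28911.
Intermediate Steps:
Q = -1 (Q = 3 - (0 + 4) = 3 - 4 = -1)
H(m) = 5 (H(m) = -1*(-5) = 5)
((2500/846 - 523/(-889)) + H(65))*(-4502 + 1118) = ((2500/846 - 523/(-889)) + 5)*(-4502 + 1118) = ((2500*(1/846) - 523*(-1/889)) + 5)*(-3384) = ((1250/423 + 523/889) + 5)*(-3384) = (1332479/376047 + 5)*(-3384) = (3212714/376047)*(-3384) = -25701712/889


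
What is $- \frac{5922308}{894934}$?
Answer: $- \frac{2961154}{447467} \approx -6.6176$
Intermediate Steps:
$- \frac{5922308}{894934} = \left(-1\right) \frac{2961154}{447467} = - \frac{2961154}{447467}$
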